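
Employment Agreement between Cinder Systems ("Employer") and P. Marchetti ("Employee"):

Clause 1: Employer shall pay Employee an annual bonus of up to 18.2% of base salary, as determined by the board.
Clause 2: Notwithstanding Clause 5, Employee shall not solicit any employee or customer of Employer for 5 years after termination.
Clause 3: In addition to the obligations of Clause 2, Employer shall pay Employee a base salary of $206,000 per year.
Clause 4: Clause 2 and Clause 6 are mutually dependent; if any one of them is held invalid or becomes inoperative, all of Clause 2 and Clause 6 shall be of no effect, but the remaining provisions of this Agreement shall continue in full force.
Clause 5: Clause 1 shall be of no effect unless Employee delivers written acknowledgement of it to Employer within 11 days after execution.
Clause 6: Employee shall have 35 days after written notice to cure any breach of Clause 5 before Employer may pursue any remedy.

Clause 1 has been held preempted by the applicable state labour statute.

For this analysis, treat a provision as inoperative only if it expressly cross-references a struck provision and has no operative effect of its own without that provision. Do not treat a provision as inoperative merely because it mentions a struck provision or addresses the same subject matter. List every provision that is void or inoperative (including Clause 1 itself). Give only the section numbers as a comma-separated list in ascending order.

Clause 1 is struck. Clause 5 merely fixes the acknowledgement condition for Clause 1; with Clause 1 gone it has nothing to operate on and falls away. Clause 6 operates only by reference to Clause 5, so it falls with Clause 5. Although Clause 3 refers to Clause 2, its operative terms do not depend on Clause 2, so it remains in effect. Clause 4 declares Clause 2 and Clause 6 mutually dependent; since one of them has fallen, all of them are of no effect. That brings down Clause 2 as well. The remainder continues in force under Clause 4. The provisions still in force are Clause 3 and Clause 4.

1, 2, 5, 6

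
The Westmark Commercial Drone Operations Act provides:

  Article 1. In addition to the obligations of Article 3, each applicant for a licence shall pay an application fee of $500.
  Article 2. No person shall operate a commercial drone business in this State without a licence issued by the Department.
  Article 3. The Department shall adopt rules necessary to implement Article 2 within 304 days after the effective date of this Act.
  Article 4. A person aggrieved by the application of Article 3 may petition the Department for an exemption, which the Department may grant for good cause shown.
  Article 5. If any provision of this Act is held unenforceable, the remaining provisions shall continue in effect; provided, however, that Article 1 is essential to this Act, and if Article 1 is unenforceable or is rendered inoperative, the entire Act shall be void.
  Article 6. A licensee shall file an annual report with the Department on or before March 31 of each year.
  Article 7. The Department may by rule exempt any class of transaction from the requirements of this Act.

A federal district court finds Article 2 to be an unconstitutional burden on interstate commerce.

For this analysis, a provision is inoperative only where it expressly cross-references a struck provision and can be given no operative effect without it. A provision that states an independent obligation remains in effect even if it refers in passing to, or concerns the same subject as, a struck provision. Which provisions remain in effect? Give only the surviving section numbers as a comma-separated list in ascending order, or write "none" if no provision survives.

Article 2 is struck. The only function of Article 3 is the rulemaking mandate for Article 2, so it cannot stand once Article 2 is removed. Article 4 merely fixes the exemption procedure for Article 3; with Article 3 gone it has nothing to operate on and falls away. Article 1 mentions Article 3 but its own obligation stands independently of Article 3, so Article 1 is not affected. Article 5 makes Article 1 an essential term, but Article 1 is unaffected, so the severability proviso in Article 5 preserves the remaining provisions. That leaves Article 1, Article 5, Article 6, and Article 7 in effect.

1, 5, 6, 7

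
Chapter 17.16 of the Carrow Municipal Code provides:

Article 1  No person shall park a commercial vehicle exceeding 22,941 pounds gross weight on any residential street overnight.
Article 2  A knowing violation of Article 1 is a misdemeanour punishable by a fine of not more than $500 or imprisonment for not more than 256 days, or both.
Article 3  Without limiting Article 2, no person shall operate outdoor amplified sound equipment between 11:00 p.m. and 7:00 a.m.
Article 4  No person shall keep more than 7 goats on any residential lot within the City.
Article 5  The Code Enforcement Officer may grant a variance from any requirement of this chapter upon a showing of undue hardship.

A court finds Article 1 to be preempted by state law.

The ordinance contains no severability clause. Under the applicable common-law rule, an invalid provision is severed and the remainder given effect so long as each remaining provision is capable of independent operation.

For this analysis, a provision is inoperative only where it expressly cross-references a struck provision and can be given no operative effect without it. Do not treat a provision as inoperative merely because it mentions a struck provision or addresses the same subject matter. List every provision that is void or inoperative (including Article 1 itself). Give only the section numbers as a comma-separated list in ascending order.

Article 1 is struck. Article 2 has no operative effect of its own apart from Article 1 and is therefore inoperative. Article 3 mentions Article 2 but its own obligation stands independently of Article 2, so Article 3 is not affected. With no severability clause, the stated default rule severs what cannot stand and enforces each remaining provision that can operate on its own. That leaves Article 3, Article 4, and Article 5 in effect.

1, 2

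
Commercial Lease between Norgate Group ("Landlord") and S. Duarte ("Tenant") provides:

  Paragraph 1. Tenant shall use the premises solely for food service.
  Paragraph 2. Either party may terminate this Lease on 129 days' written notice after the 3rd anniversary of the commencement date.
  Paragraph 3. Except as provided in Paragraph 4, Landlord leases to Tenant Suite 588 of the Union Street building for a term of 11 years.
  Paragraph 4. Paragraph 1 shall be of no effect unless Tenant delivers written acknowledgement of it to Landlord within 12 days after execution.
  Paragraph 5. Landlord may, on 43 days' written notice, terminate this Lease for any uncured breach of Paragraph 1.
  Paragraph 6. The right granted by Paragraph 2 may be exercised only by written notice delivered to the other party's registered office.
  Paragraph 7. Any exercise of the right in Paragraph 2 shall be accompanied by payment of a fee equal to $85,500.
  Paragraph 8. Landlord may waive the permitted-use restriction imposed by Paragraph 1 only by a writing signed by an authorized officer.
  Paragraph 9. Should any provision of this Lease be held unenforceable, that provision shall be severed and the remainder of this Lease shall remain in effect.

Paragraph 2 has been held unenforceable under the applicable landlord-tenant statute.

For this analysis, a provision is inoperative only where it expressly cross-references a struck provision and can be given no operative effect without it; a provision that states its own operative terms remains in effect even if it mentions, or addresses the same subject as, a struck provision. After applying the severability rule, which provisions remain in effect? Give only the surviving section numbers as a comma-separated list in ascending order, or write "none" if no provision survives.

1, 3, 4, 5, 8, 9

Paragraph 2 is struck. Paragraph 6 merely fixes the notice requirement for Paragraph 2; with Paragraph 2 gone it has nothing to operate on and falls away. Paragraph 7 merely fixes the exercise fee for Paragraph 2; with Paragraph 2 gone it has nothing to operate on and falls away. Paragraph 9 is a severability clause and preserves every provision that can still be given independent effect. That leaves Paragraph 1, Paragraph 3, Paragraph 4, Paragraph 5, Paragraph 8, and Paragraph 9 in effect.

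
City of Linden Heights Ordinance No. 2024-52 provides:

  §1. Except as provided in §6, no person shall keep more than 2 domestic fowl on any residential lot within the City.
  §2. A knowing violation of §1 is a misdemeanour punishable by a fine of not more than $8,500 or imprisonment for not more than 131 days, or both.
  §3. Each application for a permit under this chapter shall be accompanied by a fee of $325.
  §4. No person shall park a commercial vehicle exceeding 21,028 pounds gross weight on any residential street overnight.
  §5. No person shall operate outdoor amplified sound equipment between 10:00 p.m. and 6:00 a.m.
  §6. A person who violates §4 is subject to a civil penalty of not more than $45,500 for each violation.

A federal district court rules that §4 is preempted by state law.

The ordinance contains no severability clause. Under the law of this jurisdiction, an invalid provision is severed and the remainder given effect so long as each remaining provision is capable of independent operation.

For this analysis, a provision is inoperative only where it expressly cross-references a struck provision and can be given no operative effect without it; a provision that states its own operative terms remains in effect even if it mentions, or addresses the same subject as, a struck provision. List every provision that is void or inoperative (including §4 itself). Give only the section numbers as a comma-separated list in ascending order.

4, 6

§4 is struck. §6 operates only by reference to §4, so it falls with §4. Although §1 refers to §6, its operative terms do not depend on §6, so it remains in effect. With no severability clause, the stated default rule severs what cannot stand and enforces each remaining provision that can operate on its own. The provisions still in force are §1, §2, §3, and §5.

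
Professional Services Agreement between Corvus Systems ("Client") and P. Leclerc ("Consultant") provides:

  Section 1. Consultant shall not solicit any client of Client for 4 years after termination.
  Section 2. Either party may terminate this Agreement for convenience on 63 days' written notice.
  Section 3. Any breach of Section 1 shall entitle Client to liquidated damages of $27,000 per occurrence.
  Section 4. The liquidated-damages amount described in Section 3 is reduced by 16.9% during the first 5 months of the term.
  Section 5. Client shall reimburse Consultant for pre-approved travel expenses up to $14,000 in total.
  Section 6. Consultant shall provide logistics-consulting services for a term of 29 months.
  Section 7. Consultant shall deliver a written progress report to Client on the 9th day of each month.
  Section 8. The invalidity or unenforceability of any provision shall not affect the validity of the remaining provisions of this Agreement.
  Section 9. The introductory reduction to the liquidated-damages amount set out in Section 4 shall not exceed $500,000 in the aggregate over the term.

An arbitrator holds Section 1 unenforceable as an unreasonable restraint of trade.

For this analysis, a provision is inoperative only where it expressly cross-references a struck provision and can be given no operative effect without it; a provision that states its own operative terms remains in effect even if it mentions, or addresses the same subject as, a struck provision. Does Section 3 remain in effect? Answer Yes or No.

Section 1 is struck. Section 3 has no operative effect of its own apart from Section 1 and is therefore inoperative. The whole of Section 4 is the introductory reduction to the liquidated-damages amount, defined by reference to Section 3, so Section 4 cannot stand once Section 3 is removed. Section 9 does nothing except set the aggregate cap on the introductory reduction to the liquidated-damages amount by reference to Section 4; with Section 4 gone it has no independent effect and is inoperative. Under the severability clause in Section 8, the remaining provisions continue in force. The provisions still in force are Section 2, Section 5, Section 6, Section 7, and Section 8. Section 3 is among the inoperative provisions, so the answer is no.

No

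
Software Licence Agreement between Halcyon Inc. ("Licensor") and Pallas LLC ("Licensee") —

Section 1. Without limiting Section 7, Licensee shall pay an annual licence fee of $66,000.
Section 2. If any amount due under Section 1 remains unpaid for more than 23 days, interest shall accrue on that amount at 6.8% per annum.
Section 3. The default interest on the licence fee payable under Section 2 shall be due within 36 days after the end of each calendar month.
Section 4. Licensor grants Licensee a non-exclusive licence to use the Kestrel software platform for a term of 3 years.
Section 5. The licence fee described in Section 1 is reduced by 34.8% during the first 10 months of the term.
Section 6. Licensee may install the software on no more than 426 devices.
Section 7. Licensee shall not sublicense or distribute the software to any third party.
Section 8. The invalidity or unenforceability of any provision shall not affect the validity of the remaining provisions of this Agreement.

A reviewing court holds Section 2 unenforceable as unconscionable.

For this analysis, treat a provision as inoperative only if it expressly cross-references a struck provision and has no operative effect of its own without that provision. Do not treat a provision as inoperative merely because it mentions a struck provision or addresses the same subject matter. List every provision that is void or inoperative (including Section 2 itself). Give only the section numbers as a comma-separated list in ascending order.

Section 2 is struck. The whole of Section 3 is the payment deadline for the default interest on the licence fee, defined by reference to Section 2, so Section 3 cannot stand once Section 2 is removed. Under the severability clause in Section 8, the remaining provisions continue in force. The provisions still in force are Section 1, Section 4, Section 5, Section 6, Section 7, and Section 8.

2, 3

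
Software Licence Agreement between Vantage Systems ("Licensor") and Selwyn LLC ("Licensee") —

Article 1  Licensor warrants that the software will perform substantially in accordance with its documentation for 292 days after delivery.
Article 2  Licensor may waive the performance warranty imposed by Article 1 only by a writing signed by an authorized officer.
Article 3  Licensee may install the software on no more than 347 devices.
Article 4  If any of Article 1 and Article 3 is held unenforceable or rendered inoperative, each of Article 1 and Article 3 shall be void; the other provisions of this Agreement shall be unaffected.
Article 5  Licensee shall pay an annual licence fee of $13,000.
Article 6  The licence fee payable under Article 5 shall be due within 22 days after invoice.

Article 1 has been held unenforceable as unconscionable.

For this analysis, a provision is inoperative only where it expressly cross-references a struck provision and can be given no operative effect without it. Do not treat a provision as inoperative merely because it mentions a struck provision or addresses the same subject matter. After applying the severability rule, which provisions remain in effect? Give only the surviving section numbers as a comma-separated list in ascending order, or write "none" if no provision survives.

Article 1 is struck. Article 2 operates only by reference to Article 1, so it falls with Article 1. Article 4 declares Article 1 and Article 3 mutually dependent; since one of them has fallen, all of them are of no effect. That brings down Article 3 as well. The remainder continues in force under Article 4. Article 4, Article 5, and Article 6 remain in effect.

4, 5, 6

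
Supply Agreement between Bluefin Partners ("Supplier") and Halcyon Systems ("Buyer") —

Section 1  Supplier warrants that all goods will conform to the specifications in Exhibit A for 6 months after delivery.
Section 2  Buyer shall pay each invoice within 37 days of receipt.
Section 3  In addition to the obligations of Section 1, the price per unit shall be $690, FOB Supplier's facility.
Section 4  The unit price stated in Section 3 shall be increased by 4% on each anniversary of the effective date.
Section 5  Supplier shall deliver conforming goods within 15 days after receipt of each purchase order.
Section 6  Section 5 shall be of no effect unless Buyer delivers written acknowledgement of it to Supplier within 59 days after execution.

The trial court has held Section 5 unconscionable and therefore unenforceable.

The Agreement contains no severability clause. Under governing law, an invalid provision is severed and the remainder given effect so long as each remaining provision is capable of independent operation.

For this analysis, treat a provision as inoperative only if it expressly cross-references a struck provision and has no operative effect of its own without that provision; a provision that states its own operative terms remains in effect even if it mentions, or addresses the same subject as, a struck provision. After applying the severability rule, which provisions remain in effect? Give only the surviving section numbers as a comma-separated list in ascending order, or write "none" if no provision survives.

1, 2, 3, 4

Section 5 is struck. Section 6 has no operative effect of its own apart from Section 5 and is therefore inoperative. With no severability clause, the stated default rule severs what cannot stand and enforces each remaining provision that can operate on its own. That leaves Section 1, Section 2, Section 3, and Section 4 in effect.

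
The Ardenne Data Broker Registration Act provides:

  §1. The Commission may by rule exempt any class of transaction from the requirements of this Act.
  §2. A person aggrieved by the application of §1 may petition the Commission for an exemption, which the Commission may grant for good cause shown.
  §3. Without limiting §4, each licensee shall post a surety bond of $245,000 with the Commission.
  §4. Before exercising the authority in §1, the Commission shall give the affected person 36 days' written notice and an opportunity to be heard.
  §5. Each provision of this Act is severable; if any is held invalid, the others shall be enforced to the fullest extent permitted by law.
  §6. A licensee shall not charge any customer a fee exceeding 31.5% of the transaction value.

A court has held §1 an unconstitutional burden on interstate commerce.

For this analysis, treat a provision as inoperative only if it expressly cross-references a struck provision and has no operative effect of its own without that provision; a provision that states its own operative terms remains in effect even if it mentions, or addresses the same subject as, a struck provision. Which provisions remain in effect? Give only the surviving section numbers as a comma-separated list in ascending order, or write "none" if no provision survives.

§1 is struck. The only function of §2 is the exemption procedure for §1, so it cannot stand once §1 is removed. §4 has no operative effect of its own apart from §1 and is therefore inoperative. §3 mentions §4 but its own obligation stands independently of §4, so §3 is not affected. Under the severability clause in §5, the remaining provisions continue in force. The provisions still in force are §3, §5, and §6.

3, 5, 6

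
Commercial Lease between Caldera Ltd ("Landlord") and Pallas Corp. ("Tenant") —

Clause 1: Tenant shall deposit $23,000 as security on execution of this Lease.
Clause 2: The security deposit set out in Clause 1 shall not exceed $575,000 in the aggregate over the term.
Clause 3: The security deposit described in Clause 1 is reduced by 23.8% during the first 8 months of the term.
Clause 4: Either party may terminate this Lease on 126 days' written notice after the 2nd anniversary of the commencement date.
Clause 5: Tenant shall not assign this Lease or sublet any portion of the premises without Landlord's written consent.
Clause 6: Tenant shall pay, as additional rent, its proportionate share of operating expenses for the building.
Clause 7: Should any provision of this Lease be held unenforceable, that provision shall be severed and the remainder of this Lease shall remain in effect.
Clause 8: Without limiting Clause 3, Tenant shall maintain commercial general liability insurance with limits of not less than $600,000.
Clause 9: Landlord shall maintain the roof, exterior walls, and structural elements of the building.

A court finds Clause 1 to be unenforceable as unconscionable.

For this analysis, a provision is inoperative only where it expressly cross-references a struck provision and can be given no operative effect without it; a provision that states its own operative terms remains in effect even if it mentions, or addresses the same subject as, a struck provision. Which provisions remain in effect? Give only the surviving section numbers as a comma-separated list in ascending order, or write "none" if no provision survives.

4, 5, 6, 7, 8, 9

Clause 1 is struck. Clause 2 has no operative effect of its own apart from Clause 1 and is therefore inoperative. Clause 3 does nothing except set the introductory reduction to the security deposit by reference to Clause 1; with Clause 1 gone it has no independent effect and is inoperative. Although Clause 8 refers to Clause 3, its operative terms do not depend on Clause 3, so it remains in effect. Clause 7 is a severability clause and preserves every provision that can still be given independent effect. That leaves Clause 4, Clause 5, Clause 6, Clause 7, Clause 8, and Clause 9 in effect.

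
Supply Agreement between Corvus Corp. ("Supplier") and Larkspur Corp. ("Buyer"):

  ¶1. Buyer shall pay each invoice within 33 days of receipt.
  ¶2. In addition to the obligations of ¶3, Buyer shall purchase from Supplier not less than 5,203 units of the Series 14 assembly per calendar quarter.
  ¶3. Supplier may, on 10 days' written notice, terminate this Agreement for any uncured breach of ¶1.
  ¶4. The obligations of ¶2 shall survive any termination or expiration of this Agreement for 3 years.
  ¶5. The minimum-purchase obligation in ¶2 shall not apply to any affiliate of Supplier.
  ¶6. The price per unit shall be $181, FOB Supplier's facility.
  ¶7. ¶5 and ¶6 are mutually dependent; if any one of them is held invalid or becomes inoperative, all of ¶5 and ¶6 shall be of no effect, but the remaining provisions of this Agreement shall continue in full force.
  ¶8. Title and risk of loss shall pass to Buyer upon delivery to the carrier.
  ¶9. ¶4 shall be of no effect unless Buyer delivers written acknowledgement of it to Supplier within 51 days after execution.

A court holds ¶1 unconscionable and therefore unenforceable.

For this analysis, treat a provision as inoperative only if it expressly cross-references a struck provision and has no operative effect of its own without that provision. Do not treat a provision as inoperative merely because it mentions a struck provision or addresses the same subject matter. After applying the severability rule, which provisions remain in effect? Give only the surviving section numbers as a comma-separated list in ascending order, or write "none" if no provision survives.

¶1 is struck. ¶3 has no operative effect of its own apart from ¶1 and is therefore inoperative. Although ¶2 refers to ¶3, its operative terms do not depend on ¶3, so it remains in effect. ¶7 ties ¶5 and ¶6 together, but none of those is affected here; the remaining provisions continue in force under ¶7. ¶2, ¶4, ¶5, ¶6, ¶7, ¶8, and ¶9 remain in effect.

2, 4, 5, 6, 7, 8, 9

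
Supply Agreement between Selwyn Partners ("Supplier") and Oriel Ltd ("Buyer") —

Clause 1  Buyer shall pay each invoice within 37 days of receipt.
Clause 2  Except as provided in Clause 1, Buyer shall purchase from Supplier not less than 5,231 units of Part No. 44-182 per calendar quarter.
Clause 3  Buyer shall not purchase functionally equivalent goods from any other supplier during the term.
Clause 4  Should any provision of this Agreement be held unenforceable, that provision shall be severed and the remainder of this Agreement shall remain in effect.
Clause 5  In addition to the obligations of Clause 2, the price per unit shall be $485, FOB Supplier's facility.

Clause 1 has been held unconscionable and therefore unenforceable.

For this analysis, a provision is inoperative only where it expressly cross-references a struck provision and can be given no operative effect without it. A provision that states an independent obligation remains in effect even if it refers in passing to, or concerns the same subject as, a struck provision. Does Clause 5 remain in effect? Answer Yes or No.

Clause 1 is struck. Although Clause 2 refers to Clause 1, its operative terms do not depend on Clause 1, so it remains in effect. Nothing else in the Agreement is defined by reference to Clause 1. Under the severability clause in Clause 4, the remaining provisions continue in force. Clause 2, Clause 3, Clause 4, and Clause 5 remain in effect. Clause 5 is among the surviving provisions, so the answer is yes.

Yes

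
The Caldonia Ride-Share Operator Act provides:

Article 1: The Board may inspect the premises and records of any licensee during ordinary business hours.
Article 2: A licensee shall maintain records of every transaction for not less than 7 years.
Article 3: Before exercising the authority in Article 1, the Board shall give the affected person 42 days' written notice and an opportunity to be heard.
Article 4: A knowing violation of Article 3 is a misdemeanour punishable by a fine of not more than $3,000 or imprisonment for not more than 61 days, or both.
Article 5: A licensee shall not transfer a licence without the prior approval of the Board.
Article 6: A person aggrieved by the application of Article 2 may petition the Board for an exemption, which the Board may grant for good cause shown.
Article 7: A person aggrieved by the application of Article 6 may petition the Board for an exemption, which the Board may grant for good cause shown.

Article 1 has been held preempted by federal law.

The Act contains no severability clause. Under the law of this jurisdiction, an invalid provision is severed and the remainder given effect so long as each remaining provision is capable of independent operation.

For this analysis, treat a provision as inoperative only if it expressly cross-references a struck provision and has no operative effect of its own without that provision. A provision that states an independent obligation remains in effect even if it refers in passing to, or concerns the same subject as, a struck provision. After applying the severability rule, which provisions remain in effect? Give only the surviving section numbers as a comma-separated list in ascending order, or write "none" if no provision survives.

2, 5, 6, 7

Article 1 is struck. Article 3 has no operative effect of its own apart from Article 1 and is therefore inoperative. The only function of Article 4 is the criminal penalty for violating Article 3, so it cannot stand once Article 3 is removed. With no severability clause, the stated default rule severs what cannot stand and enforces each remaining provision that can operate on its own. Article 2, Article 5, Article 6, and Article 7 remain in effect.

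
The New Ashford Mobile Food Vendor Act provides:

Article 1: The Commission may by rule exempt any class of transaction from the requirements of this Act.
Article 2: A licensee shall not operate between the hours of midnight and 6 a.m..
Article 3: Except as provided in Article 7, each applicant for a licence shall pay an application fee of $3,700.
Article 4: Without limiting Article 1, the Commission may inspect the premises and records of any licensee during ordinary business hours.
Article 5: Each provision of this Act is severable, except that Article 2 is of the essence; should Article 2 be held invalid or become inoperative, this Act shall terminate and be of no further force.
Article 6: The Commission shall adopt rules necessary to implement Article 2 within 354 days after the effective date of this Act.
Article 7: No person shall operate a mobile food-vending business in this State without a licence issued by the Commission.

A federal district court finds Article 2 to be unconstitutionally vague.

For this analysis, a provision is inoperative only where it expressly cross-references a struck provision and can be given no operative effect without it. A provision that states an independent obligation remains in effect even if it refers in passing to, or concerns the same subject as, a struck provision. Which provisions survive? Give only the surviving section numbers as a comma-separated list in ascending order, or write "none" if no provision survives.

Article 2 is struck. Article 6 has no operative effect of its own apart from Article 2 and is therefore inoperative. Article 5 makes Article 2 an essential term, and Article 2 is the provision held invalid; under Article 5, the entire Act is therefore void. No provision of the Act survives.

none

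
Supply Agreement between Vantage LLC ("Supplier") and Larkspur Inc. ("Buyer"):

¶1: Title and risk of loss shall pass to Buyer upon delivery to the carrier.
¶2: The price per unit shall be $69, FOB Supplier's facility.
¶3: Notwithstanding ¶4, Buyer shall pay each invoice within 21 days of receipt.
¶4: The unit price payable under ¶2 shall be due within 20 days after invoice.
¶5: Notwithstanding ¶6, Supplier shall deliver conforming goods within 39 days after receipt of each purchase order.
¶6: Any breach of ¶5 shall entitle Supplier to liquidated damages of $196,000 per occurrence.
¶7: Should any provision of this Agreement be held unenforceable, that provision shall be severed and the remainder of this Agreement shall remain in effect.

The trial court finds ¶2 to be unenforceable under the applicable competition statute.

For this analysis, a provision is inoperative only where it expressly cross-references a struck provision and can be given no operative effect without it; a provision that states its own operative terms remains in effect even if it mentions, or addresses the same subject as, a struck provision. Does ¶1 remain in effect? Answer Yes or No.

Yes

¶2 is struck. ¶4 has no operative effect of its own apart from ¶2 and is therefore inoperative. Although ¶3 refers to ¶4, its operative terms do not depend on ¶4, so it remains in effect. ¶7 is a severability clause and preserves every provision that can still be given independent effect. That leaves ¶1, ¶3, ¶5, ¶6, and ¶7 in effect. ¶1 is among the surviving provisions, so the answer is yes.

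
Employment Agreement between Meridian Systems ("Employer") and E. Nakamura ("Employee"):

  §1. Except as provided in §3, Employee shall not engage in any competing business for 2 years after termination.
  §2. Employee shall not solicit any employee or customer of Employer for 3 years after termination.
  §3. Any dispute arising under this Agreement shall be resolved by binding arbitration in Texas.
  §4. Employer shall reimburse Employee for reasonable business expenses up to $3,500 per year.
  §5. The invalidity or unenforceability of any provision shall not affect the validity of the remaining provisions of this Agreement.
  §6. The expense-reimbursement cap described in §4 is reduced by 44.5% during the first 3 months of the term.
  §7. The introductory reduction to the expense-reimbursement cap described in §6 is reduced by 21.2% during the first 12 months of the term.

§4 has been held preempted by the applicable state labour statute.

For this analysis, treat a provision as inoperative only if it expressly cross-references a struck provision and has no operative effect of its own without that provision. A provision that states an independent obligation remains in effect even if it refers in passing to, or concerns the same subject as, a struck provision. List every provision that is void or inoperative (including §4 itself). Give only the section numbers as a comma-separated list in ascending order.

4, 6, 7

§4 is struck. §6 operates only by reference to §4, so it falls with §4. §7 operates only by reference to §6, so it falls with §6. §5 is a severability clause and preserves every provision that can still be given independent effect. The provisions still in force are §1, §2, §3, and §5.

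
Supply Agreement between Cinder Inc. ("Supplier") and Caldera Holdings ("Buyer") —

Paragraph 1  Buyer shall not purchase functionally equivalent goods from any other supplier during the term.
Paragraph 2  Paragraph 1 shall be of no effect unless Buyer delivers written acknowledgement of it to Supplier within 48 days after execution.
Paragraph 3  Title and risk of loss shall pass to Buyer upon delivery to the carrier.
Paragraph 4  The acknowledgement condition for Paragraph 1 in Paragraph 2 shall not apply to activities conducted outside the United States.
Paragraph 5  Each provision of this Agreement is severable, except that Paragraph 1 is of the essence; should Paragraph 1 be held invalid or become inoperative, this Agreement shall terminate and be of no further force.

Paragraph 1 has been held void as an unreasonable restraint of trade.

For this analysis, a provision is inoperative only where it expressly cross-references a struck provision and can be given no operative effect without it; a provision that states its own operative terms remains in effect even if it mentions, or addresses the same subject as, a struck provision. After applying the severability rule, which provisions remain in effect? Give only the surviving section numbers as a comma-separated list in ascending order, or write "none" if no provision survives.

none

Paragraph 1 is struck. Paragraph 2 operates only by reference to Paragraph 1, so it falls with Paragraph 1. Paragraph 4 does nothing except set the carve-out from the acknowledgement condition for Paragraph 1 by reference to Paragraph 2; with Paragraph 2 gone it has no independent effect and is inoperative. Paragraph 5 makes Paragraph 1 an essential term, and Paragraph 1 is the provision held invalid; under Paragraph 5, the entire Agreement is therefore void. No provision of the Agreement survives.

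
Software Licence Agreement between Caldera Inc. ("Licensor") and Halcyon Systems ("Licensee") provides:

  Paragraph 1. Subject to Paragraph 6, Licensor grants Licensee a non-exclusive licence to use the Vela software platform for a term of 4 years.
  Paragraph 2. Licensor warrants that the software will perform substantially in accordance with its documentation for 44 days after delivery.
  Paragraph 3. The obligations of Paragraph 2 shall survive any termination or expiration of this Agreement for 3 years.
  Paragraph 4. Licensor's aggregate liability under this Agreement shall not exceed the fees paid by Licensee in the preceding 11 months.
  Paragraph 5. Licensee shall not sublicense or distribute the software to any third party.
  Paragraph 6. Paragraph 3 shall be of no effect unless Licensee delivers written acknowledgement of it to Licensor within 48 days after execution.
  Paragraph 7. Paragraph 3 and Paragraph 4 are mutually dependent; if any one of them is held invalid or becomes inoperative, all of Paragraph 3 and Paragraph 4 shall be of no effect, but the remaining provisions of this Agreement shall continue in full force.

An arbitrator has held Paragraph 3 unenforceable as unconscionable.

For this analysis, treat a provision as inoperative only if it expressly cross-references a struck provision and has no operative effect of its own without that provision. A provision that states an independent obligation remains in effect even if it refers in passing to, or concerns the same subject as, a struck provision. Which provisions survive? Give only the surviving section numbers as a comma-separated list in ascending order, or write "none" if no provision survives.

1, 2, 5, 7

Paragraph 3 is struck. Paragraph 6 has no operative effect of its own apart from Paragraph 3 and is therefore inoperative. Paragraph 1 mentions Paragraph 6 but its own obligation stands independently of Paragraph 6, so Paragraph 1 is not affected. Paragraph 7 declares Paragraph 3 and Paragraph 4 mutually dependent; since one of them has fallen, all of them are of no effect. That brings down Paragraph 4 as well. The remainder continues in force under Paragraph 7. That leaves Paragraph 1, Paragraph 2, Paragraph 5, and Paragraph 7 in effect.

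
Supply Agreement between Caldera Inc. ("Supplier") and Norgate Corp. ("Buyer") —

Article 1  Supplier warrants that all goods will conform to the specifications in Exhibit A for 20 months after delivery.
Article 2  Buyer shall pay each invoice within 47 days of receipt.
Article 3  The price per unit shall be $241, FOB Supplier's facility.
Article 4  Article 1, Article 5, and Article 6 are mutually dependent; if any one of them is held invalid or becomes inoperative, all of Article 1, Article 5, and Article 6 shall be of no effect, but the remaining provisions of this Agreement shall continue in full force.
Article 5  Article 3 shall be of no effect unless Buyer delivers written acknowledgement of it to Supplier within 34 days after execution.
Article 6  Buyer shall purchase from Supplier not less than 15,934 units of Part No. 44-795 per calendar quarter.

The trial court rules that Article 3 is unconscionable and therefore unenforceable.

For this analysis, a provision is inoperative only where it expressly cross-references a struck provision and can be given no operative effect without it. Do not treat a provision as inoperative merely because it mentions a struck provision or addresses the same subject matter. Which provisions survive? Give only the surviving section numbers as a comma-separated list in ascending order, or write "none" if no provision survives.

2, 4

Article 3 is struck. Article 5 operates only by reference to Article 3, so it falls with Article 3. Article 4 declares Article 1, Article 5, and Article 6 mutually dependent; since one of them has fallen, all of them are of no effect. That brings down Article 1 and Article 6 as well. The remainder continues in force under Article 4. The provisions still in force are Article 2 and Article 4.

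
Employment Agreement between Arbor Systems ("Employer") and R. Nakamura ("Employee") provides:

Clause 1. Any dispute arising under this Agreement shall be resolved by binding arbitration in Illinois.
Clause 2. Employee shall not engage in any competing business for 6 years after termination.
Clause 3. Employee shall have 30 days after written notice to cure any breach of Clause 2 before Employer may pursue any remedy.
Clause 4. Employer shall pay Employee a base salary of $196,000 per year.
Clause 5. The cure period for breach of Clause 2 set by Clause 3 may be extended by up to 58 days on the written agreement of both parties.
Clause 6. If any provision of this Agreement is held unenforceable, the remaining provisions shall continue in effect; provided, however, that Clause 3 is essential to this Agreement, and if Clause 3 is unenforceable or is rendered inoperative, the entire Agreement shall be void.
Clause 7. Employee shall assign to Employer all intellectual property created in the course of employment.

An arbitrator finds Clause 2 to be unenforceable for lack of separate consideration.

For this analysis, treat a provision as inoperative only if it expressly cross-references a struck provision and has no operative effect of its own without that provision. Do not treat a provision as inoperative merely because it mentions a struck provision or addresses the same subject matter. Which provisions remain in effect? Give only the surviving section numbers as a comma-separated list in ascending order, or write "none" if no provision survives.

Clause 2 is struck. Clause 3 operates only by reference to Clause 2, so it falls with Clause 2. Clause 5 does nothing except set the extension of the cure period for breach of Clause 2 by reference to Clause 3; with Clause 3 gone it has no independent effect and is inoperative. Clause 6 makes Clause 3 an essential term, and Clause 3 has been rendered inoperative by the cascade; under Clause 6, the entire Agreement is therefore void. No provision of the Agreement survives.

none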